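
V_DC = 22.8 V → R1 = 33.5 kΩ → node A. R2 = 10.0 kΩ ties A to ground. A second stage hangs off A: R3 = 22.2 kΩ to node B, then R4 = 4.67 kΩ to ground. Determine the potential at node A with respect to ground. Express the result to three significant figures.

V_A ≈ 4.07 V

The second stage (R3 + R4 = 26.87 kΩ) loads node A in parallel with R2.
R2 ‖ (R3+R4) = 7.288 kΩ.
First divider: V_A = V_DC · 7.288/(33.5 + 7.288) = 4.074 V.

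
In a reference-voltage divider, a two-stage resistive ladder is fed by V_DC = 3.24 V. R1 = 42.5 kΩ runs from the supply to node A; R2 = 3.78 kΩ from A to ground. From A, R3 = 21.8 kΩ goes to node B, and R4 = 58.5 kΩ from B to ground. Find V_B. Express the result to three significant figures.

V_B ≈ 0.185 V

The second stage (R3 + R4 = 80.30 kΩ) loads node A in parallel with R2.
Effective lower resistance at A: R2 ‖ 80.30 = 3.610 kΩ.
V_A = 3.24 × 3.610/(42.5 + 3.610) = 0.2537 V.
Stage 2 is unloaded, so V_B = V_A · R4/(R3+R4) = 0.2537 × 58.5/80.30 = 0.1848 V.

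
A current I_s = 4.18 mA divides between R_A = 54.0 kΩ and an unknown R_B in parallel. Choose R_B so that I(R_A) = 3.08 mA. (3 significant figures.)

R_B ≈ 151 kΩ

Two-branch current divider: I_A = I_s · R_B/(R_A + R_B).
3.08/4.18 = R_B/(R_A + R_B) → R_B = R_A · (0.7368)/(1 − 0.7368) = 54.0 × 2.800 = 151.2 kΩ.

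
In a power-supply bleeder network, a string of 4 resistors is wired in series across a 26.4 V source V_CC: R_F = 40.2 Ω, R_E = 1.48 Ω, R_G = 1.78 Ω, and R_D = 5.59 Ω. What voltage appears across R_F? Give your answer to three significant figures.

Total series resistance ΣR = 40.2 + 1.48 + 1.78 + 5.59 = 49.05 Ω.
By the voltage-divider rule, V = 26.4 × 40.20/49.05 = 21.64 V.

V ≈ 21.6 V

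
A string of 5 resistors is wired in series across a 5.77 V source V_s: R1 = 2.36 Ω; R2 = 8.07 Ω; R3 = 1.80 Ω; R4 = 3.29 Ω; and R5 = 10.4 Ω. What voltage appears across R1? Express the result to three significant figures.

Series total: ΣR = 2.36 + 8.07 + 1.80 + 3.29 + 10.4 = 25.92 Ω.
Voltage divider: V = V_s · (2.360 / 25.92) = 5.77 × 0.09105 = 0.5254 V.

V ≈ 0.525 V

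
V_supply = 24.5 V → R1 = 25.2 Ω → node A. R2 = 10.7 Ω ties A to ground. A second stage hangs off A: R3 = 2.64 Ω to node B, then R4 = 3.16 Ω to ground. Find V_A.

Node A sees R2 in parallel with the series input of stage 2, R3 + R4 = 5.800 Ω.
Effective lower resistance at A: R2 ‖ 5.800 = 3.761 Ω.
First divider: V_A = V_supply · 3.761/(25.2 + 3.761) = 3.182 V.

V_A ≈ 3.18 V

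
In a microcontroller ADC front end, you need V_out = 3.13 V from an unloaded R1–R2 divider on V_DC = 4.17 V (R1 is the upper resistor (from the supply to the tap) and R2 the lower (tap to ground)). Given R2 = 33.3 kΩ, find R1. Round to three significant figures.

Required fraction k = V_out/V_DC = 0.7506.
So R1 = R2 · (V_DC/V_out − 1) = 33.3 × (4.17/3.13 − 1) = 33.3 × 0.3323 = 11.06 kΩ.

R1 ≈ 11.1 kΩ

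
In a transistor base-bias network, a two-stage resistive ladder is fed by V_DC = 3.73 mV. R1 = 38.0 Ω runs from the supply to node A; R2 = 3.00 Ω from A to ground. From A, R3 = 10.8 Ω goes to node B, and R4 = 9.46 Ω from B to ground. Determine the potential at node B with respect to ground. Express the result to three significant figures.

The second stage (R3 + R4 = 20.26 Ω) loads node A in parallel with R2.
R2 ‖ (R3+R4) = 2.613 Ω.
First divider: V_A = V_DC · 2.613/(38.0 + 2.613) = 0.2400 mV.
Stage 2 is unloaded, so V_B = V_A · R4/(R3+R4) = 0.2400 × 9.46/20.26 = 0.1121 mV.

V_B ≈ 0.112 mV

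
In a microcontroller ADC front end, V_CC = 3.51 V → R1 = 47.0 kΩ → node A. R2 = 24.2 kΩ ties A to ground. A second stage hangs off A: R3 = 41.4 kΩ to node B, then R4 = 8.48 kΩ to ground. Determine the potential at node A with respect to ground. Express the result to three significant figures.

Looking into the second stage from A: R3 + R4 = 49.88 kΩ appears in parallel with R2.
Effective lower resistance at A: R2 ‖ 49.88 = 16.29 kΩ.
So V_A = 3.51 × 0.2574 = 0.9036 V.

V_A ≈ 0.904 V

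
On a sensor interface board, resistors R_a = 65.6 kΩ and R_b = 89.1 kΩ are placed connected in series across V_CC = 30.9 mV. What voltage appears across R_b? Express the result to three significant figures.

V ≈ 17.8 mV

Series total: ΣR = 65.6 + 89.1 = 154.7 kΩ.
V = V_CC · R/ΣR = 30.9 × 0.5760 = 17.80 mV.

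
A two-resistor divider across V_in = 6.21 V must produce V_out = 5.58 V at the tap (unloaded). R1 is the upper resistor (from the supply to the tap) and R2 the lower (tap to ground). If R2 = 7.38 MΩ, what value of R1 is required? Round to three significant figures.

Required fraction k = V_out/V_in = 0.8986.
Rearranging, R1 = R2·(1−k)/k = 7.38 × 0.1129 = 0.8332 MΩ.

R1 ≈ 0.833 MΩ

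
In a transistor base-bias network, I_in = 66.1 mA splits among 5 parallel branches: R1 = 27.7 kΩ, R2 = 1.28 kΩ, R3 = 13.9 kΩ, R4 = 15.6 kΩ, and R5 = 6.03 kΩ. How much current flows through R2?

Conductances: ΣG = 1/27.7 + 1/1.28 + 1/13.9 + 1/15.6 + 1/6.03 = 1.119 (1/kΩ).
Current divider: I(R2) = I_in · G_k/ΣG = 66.1 × (0.7812/1.119) = 66.1 × 0.6980 = 46.14 mA.

I ≈ 46.1 mA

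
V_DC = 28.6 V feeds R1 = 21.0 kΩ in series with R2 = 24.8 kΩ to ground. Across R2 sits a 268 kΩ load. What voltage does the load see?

R2 ‖ R_L = (24.8 × 268)/(24.8 + 268) = 22.70 kΩ.
Now apply the divider: V_out = 28.6 × 0.5194 = 14.86 V.
(Unloaded it would be 15.5 V; the load pulls it down.)

V_out ≈ 14.9 V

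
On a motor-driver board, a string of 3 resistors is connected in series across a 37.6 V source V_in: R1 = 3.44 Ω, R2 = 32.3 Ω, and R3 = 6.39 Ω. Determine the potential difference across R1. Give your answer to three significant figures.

Series total: ΣR = 3.44 + 32.3 + 6.39 = 42.13 Ω.
V = V_in · R/ΣR = 37.6 × 0.08165 = 3.070 V.

V ≈ 3.07 V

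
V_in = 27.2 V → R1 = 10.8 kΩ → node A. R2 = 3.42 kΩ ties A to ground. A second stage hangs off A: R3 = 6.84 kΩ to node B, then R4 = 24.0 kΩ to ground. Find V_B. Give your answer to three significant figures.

V_B ≈ 4.70 V

Node A sees R2 in parallel with the series input of stage 2, R3 + R4 = 30.84 kΩ.
R2 ‖ (R3+R4) = 3.079 kΩ.
So V_A = 27.2 × 0.2218 = 6.034 V.
V_B = V_A × 0.7782 = 4.695 V.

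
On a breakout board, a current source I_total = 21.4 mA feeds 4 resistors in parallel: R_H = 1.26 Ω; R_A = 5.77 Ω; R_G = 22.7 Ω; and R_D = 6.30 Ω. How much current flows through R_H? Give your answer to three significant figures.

ΣG = 1/1.26 + 1/5.77 + 1/22.7 + 1/6.30 = 1.170.
Current divider: I(R_H) = I_total · G_k/ΣG = 21.4 × (0.7937/1.170) = 21.4 × 0.6785 = 14.52 mA.

I ≈ 14.5 mA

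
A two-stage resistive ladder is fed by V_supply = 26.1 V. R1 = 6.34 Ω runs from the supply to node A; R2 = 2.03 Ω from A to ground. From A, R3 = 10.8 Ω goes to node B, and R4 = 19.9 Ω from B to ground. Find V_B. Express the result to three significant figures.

V_B ≈ 3.91 V

The second stage (R3 + R4 = 30.70 Ω) loads node A in parallel with R2.
R2 ‖ (R3+R4) = 1.904 Ω.
V_A = 26.1 × 1.904/(6.34 + 1.904) = 6.028 V.
Then the unloaded second divider: V_B = V_A × R4/(R3+R4) = 6.028 × 0.6482 = 3.908 V.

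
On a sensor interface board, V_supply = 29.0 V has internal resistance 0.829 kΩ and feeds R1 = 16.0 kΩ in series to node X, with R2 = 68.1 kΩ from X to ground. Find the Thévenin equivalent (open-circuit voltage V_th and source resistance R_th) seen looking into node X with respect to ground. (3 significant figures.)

R1' = 0.829 + 16.0 = 16.83 kΩ (source resistance + R1).
V_th is the unloaded tap voltage: V_supply · R2/(R1'+R2) = 29.0 × 0.8018 = 23.25 V.
With V_supply suppressed (replaced by a short), R_th = R1' ‖ R2 = (16.83 × 68.1)/(16.83 + 68.1) = 13.49 kΩ.

V_th ≈ 23.3 V, R_th ≈ 13.5 kΩ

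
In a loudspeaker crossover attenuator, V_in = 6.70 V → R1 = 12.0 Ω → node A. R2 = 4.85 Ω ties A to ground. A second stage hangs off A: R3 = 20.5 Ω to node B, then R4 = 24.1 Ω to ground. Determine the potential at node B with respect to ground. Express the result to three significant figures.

V_B ≈ 0.967 V

Node A sees R2 in parallel with the series input of stage 2, R3 + R4 = 44.60 Ω.
Effective lower resistance at A: R2 ‖ 44.60 = 4.374 Ω.
V_A = 6.70 × 4.374/(12.0 + 4.374) = 1.790 V.
V_B = V_A × 0.5404 = 0.9672 V.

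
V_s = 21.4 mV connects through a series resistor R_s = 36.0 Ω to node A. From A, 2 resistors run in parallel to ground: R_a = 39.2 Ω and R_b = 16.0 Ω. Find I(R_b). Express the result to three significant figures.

Combine the parallel branches: R_p = (1/39.2 + 1/16.0)⁻¹ = 11.36 Ω.
V_A by voltage divider: V_A = 21.4 × 11.36/(36.0 + 11.36) = 5.134 mV.
Branch current I = V_A/R_b = 5.134/16.0 = 0.3209 mA.

I ≈ 0.321 mA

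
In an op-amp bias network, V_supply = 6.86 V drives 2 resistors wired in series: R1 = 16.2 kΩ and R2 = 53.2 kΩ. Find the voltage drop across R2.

V ≈ 5.26 V

Series total: ΣR = 16.2 + 53.2 = 69.40 kΩ.
Voltage divider: V = V_supply · (53.20 / 69.40) = 6.86 × 0.7666 = 5.259 V.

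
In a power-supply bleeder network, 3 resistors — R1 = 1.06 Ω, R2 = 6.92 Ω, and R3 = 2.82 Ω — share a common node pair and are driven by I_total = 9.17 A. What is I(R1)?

I ≈ 6.00 A

Conductances: ΣG = 1/1.06 + 1/6.92 + 1/2.82 = 1.443 (1/Ω).
R1 takes the fraction G_k/ΣG = 0.9434/1.443 = 0.6540, so I = 9.17 × 0.6540 = 5.997 A.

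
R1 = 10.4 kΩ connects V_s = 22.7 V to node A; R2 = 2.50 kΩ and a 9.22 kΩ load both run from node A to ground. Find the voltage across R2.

V_out ≈ 3.61 V

The load sits in parallel with R2, giving an effective lower resistance R2' = R2·R_L/(R2+R_L) = 1.967 kΩ.
Now apply the divider: V_out = 22.7 × 0.1590 = 3.610 V.
(Unloaded it would be 4.40 V; the load pulls it down.)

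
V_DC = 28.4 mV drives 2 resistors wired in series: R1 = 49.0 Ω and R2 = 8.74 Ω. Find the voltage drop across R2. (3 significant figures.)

V ≈ 4.30 mV

Series total: ΣR = 49.0 + 8.74 = 57.74 Ω.
Voltage divider: V = V_DC · (8.740 / 57.74) = 28.4 × 0.1514 = 4.299 mV.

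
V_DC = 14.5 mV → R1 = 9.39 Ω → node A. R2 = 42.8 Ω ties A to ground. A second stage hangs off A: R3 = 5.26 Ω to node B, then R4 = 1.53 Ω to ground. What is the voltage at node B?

V_B ≈ 1.26 mV

Looking into the second stage from A: R3 + R4 = 6.790 Ω appears in parallel with R2.
R2 ‖ (R3+R4) = 5.860 Ω.
First divider: V_A = V_DC · 5.860/(9.39 + 5.860) = 5.572 mV.
Stage 2 is unloaded, so V_B = V_A · R4/(R3+R4) = 5.572 × 1.53/6.790 = 1.256 mV.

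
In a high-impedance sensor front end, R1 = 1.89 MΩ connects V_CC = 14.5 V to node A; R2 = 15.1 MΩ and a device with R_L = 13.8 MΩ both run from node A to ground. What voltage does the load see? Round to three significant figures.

R2 ‖ R_L = (15.1 × 13.8)/(15.1 + 13.8) = 7.210 MΩ.
Voltage divider with the loaded lower leg: V_out = 14.5 × 7.210/(1.89 + 7.210) = 14.5 × 0.7923 = 11.49 V.
(Unloaded it would be 12.9 V; the load pulls it down.)

V_out ≈ 11.5 V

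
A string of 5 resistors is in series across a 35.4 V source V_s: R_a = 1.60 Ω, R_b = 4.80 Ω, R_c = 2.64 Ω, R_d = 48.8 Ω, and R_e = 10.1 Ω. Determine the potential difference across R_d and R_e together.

ΣR = 1.60 + 4.80 + 2.64 + 48.8 + 10.1 = 67.94 Ω.
R_{R_d..R_e} = 48.8 + 10.1 = 58.90 Ω.
Voltage divider: V = V_s · (58.90 / 67.94) = 35.4 × 0.8669 = 30.69 V.

V ≈ 30.7 V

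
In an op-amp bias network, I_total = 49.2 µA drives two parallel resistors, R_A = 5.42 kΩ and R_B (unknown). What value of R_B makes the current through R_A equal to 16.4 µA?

R_B ≈ 2.71 kΩ

Two-branch current divider: I_A = I_total · R_B/(R_A + R_B).
With f = 0.3333, R_B = R_A · f/(1−f) = 5.42 × 0.5000 = 2.710 kΩ.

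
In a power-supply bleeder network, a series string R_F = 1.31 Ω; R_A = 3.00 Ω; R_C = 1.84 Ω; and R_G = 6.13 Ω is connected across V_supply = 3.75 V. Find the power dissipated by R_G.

P ≈ 0.572 W

The common current is I = 3.75/12.28 = 0.3054 A.
P = I²R = 0.09325 × 6.13 = 0.5716 W.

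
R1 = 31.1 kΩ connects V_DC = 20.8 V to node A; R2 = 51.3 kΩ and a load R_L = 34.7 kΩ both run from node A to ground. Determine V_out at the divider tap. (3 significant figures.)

V_out ≈ 8.31 V

First combine the lower leg with the load: R2 ‖ R_L = 20.70 kΩ.
Now apply the divider: V_out = 20.8 × 0.3996 = 8.312 V.
(Unloaded it would be 12.9 V; the load pulls it down.)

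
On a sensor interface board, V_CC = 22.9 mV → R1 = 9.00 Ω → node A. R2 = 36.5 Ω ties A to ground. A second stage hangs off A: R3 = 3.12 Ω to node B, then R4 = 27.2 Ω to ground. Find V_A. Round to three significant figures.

Looking into the second stage from A: R3 + R4 = 30.32 Ω appears in parallel with R2.
Effective lower resistance at A: R2 ‖ 30.32 = 16.56 Ω.
First divider: V_A = V_CC · 16.56/(9.00 + 16.56) = 14.84 mV.

V_A ≈ 14.8 mV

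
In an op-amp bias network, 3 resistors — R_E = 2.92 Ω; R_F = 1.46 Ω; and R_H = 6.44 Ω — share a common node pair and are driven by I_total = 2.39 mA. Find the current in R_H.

Conductances: ΣG = 1/2.92 + 1/1.46 + 1/6.44 = 1.183 (1/Ω).
R_H takes the fraction G_k/ΣG = 0.1553/1.183 = 0.1313, so I = 2.39 × 0.1313 = 0.3138 mA.

I ≈ 0.314 mA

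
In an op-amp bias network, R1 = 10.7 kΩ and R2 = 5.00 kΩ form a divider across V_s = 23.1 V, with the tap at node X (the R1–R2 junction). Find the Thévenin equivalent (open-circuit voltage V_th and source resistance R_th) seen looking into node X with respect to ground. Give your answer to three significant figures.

V_th ≈ 7.36 V, R_th ≈ 3.41 kΩ

Open-circuit (no load on X): V_th = V_s · R2/(R1 + R2) = 23.1 × 5.00/(10.70 + 5.00) = 7.357 V.
With V_s suppressed (replaced by a short), R_th = R1 ‖ R2 = (10.70 × 5.00)/(10.70 + 5.00) = 3.408 kΩ.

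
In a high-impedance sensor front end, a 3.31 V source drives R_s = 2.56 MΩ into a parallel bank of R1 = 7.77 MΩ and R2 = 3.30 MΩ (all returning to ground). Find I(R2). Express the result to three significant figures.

I ≈ 0.476 µA

Equivalent of the parallel group: R_p = 2.316 MΩ.
Node voltage V_A = V_supply · R_p/(R_s + R_p) = 3.31 × 0.4750 = 1.572 V.
I(R2) = V_A / R2 = 1.572/3.30 = 0.4764 µA.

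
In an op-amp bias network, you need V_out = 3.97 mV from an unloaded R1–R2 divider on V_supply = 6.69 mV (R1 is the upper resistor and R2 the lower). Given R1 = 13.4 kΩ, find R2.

Required fraction k = V_out/V_supply = 0.5934.
So R2 = R1 · V_out/(V_supply − V_out) = 13.4 × 3.97/(6.69 − 3.97) = 13.4 × 1.460 = 19.56 kΩ.

R2 ≈ 19.6 kΩ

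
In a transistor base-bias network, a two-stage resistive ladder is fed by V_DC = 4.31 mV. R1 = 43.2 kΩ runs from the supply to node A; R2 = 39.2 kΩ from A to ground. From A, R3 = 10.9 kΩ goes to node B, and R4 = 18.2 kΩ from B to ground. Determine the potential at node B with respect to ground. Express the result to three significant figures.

V_B ≈ 0.752 mV

Looking into the second stage from A: R3 + R4 = 29.10 kΩ appears in parallel with R2.
R2 ‖ (R3+R4) = 16.70 kΩ.
First divider: V_A = V_DC · 16.70/(43.2 + 16.70) = 1.202 mV.
Then the unloaded second divider: V_B = V_A × R4/(R3+R4) = 1.202 × 0.6254 = 0.7516 mV.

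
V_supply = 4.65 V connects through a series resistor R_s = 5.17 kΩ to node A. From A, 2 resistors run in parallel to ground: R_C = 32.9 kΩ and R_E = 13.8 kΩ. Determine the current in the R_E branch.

I ≈ 0.220 mA

Parallel bank: R_p = 1/(1/32.9 + 1/13.8) = 9.722 kΩ.
V_A = 4.65 × 9.722/14.89 = 3.036 V.
Branch current I = V_A/R_E = 3.036/13.8 = 0.2200 mA.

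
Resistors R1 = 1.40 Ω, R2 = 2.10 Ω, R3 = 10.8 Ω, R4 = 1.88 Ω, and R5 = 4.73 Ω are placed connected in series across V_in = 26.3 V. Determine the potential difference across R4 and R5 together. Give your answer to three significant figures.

V ≈ 8.31 V

Series total: ΣR = 1.40 + 2.10 + 10.8 + 1.88 + 4.73 = 20.91 Ω.
R_{R4..R5} = 1.88 + 4.73 = 6.610 Ω.
By the voltage-divider rule, V = 26.3 × 6.610/20.91 = 8.314 V.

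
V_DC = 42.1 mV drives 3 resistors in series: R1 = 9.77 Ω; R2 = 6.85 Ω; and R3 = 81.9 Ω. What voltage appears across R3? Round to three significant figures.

Series total: ΣR = 9.77 + 6.85 + 81.9 = 98.52 Ω.
By the voltage-divider rule, V = 42.1 × 81.90/98.52 = 35.00 mV.

V ≈ 35.0 mV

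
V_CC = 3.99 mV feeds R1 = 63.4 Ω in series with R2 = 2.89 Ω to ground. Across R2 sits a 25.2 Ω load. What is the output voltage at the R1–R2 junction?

The load sits in parallel with R2, giving an effective lower resistance R2' = R2·R_L/(R2+R_L) = 2.593 Ω.
Then V_out = V_CC · R2'/(R1 + R2') = 3.99 × 2.593/65.99 = 0.1568 mV.

V_out ≈ 0.157 mV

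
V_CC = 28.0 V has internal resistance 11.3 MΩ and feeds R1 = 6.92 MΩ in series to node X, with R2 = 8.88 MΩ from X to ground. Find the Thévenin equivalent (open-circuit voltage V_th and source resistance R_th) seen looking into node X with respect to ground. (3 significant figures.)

V_th ≈ 9.17 V, R_th ≈ 5.97 MΩ

R1' = 11.3 + 6.92 = 18.22 MΩ (source resistance + R1).
V_th is the unloaded tap voltage: V_CC · R2/(R1'+R2) = 28.0 × 0.3277 = 9.175 V.
With V_CC suppressed (replaced by a short), R_th = R1' ‖ R2 = (18.22 × 8.88)/(18.22 + 8.88) = 5.970 MΩ.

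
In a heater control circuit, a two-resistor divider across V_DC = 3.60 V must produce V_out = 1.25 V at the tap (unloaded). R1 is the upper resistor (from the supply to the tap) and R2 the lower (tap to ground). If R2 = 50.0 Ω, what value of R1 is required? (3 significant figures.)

V_out/V_DC = R2/(R1+R2) = 0.3472.
So R1 = R2 · (V_DC/V_out − 1) = 50.0 × (3.60/1.25 − 1) = 50.0 × 1.880 = 94.00 Ω.

R1 ≈ 94.0 Ω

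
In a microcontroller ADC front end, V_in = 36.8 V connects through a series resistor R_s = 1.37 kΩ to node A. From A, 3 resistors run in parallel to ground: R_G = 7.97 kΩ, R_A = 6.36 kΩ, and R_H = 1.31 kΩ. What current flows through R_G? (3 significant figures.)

I ≈ 1.90 mA

Parallel bank: R_p = 1/(1/7.97 + 1/6.36 + 1/1.31) = 0.9560 kΩ.
V_A by voltage divider: V_A = 36.8 × 0.9560/(1.37 + 0.9560) = 15.12 V.
I(R_G) = V_A / R_G = 15.12/7.97 = 1.898 mA.
(Check via current divider: I_total = 15.82 mA; share G_k/ΣG = 0.1199 → same result.)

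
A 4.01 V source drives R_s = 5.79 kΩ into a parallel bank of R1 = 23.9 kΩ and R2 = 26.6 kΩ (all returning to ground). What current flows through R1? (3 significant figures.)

Combine the parallel branches: R_p = (1/23.9 + 1/26.6)⁻¹ = 12.59 kΩ.
V_A by voltage divider: V_A = 4.01 × 12.59/(5.79 + 12.59) = 2.747 V.
Branch current I = V_A/R1 = 2.747/23.9 = 0.1149 mA.

I ≈ 0.115 mA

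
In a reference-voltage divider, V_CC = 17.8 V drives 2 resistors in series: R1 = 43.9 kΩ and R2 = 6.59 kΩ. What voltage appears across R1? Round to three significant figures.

V ≈ 15.5 V

Series total: ΣR = 43.9 + 6.59 = 50.49 kΩ.
V = V_CC · R/ΣR = 17.8 × 0.8695 = 15.48 V.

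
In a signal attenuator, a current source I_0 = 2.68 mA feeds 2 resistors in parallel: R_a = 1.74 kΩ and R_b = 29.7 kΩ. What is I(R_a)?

Two-branch current divider: I_k = I_0 · R_other/(R_1 + R_2).
I(R_a) = 2.68 × 29.7/(1.74 + 29.7) = 2.68 × 0.9447 = 2.532 mA.

I ≈ 2.53 mA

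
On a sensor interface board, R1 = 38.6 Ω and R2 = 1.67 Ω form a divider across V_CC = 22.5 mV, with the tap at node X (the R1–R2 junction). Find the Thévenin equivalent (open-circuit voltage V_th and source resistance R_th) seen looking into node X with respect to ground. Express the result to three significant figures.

V_th ≈ 0.933 mV, R_th ≈ 1.60 Ω

V_th is the unloaded tap voltage: V_CC · R2/(R1+R2) = 22.5 × 0.04147 = 0.9331 mV.
Looking into X with the source shorted: R_th = R1·R2/(R1+R2) = 38.60 × 1.67/40.27 = 1.601 Ω.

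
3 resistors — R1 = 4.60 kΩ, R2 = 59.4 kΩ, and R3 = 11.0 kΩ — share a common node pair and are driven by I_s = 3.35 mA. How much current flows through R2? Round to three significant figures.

I ≈ 0.173 mA

ΣG = 1/4.60 + 1/59.4 + 1/11.0 = 0.3251.
By the current-divider rule, I = I_s · G_k/ΣG = 3.35 × 0.05178 = 0.1735 mA.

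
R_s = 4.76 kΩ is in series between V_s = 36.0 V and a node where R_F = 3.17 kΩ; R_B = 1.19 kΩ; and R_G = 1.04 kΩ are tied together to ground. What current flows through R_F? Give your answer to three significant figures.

Parallel bank: R_p = 1/(1/3.17 + 1/1.19 + 1/1.04) = 0.4723 kΩ.
V_A by voltage divider: V_A = 36.0 × 0.4723/(4.76 + 0.4723) = 3.250 V.
I(R_F) = V_A / R_F = 3.250/3.17 = 1.025 mA.

I ≈ 1.03 mA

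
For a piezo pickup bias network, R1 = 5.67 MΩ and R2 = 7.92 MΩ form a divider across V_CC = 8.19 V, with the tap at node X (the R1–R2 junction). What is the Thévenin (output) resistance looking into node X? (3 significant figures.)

R_th ≈ 3.30 MΩ

Zeroing V_CC shorts the top of R1 to ground, so R_th = R1 ‖ R2 = 3.304 MΩ.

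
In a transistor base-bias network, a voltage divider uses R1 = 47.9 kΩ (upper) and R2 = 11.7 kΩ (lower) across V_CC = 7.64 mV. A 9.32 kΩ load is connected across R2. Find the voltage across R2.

V_out ≈ 0.747 mV

The load sits in parallel with R2, giving an effective lower resistance R2' = R2·R_L/(R2+R_L) = 5.188 kΩ.
Then V_out = V_CC · R2'/(R1 + R2') = 7.64 × 5.188/53.09 = 0.7466 mV.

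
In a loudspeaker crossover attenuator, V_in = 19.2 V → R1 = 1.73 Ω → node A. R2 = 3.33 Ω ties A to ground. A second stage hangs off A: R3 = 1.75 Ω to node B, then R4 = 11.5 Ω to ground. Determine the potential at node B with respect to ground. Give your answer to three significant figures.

Node A sees R2 in parallel with the series input of stage 2, R3 + R4 = 13.25 Ω.
R2 ‖ (R3+R4) = 2.661 Ω.
First divider: V_A = V_in · 2.661/(1.73 + 2.661) = 11.64 V.
V_B = V_A × 0.8679 = 10.10 V.

V_B ≈ 10.1 V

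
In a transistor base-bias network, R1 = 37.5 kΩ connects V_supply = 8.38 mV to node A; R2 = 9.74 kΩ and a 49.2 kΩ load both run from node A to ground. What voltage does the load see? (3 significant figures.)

V_out ≈ 1.49 mV

R2 ‖ R_L = (9.74 × 49.2)/(9.74 + 49.2) = 8.130 kΩ.
Voltage divider with the loaded lower leg: V_out = 8.38 × 8.130/(37.5 + 8.130) = 8.38 × 0.1782 = 1.493 mV.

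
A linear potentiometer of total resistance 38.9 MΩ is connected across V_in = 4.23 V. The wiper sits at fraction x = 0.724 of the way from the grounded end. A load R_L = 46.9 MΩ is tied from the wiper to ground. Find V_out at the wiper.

Split the track: R_lower = x·R_p = 28.16 MΩ, R_upper = (1−x)·R_p = 10.74 MΩ.
Lower segment in parallel with the load: 28.16 ‖ 46.9 = 17.60 MΩ.
V_out = 4.23 × 17.60/(10.74 + 17.60) = 2.627 V.
(Unloaded: V_out = x·V_in = 3.06 V.)

V_out ≈ 2.63 V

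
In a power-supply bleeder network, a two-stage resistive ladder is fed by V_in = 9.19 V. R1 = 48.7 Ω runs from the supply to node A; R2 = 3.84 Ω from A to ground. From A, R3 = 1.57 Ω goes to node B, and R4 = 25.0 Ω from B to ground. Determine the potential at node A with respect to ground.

V_A ≈ 0.592 V

The second stage (R3 + R4 = 26.57 Ω) loads node A in parallel with R2.
Effective lower resistance at A: R2 ‖ 26.57 = 3.355 Ω.
So V_A = 9.19 × 0.06445 = 0.5923 V.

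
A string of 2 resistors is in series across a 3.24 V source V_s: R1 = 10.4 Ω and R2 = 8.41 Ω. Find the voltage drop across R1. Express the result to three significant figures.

ΣR = 10.4 + 8.41 = 18.81 Ω.
By the voltage-divider rule, V = 3.24 × 10.40/18.81 = 1.791 V.

V ≈ 1.79 V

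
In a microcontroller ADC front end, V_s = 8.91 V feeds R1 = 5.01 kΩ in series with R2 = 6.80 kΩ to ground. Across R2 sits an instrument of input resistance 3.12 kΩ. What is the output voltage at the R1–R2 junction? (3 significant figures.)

V_out ≈ 2.67 V

R2 ‖ R_L = (6.80 × 3.12)/(6.80 + 3.12) = 2.139 kΩ.
Now apply the divider: V_out = 8.91 × 0.2992 = 2.666 V.
(Unloaded it would be 5.13 V; the load pulls it down.)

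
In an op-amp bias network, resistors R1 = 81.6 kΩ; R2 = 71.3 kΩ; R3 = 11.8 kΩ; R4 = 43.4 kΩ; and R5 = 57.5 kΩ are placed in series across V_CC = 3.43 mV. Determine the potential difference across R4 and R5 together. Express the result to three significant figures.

Series total: ΣR = 81.6 + 71.3 + 11.8 + 43.4 + 57.5 = 265.6 kΩ.
R_{R4..R5} = 43.4 + 57.5 = 100.9 kΩ.
Voltage divider: V = V_CC · (100.9 / 265.6) = 3.43 × 0.3799 = 1.303 mV.

V ≈ 1.30 mV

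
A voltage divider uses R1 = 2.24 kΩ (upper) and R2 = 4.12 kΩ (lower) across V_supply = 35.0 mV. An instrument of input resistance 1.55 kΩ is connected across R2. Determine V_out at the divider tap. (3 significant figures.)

First combine the lower leg with the load: R2 ‖ R_L = 1.126 kΩ.
Now apply the divider: V_out = 35.0 × 0.3346 = 11.71 mV.

V_out ≈ 11.7 mV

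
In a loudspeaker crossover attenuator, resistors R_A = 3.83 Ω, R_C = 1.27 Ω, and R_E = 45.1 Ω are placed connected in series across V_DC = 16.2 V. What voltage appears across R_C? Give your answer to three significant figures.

V ≈ 0.410 V

Series total: ΣR = 3.83 + 1.27 + 45.1 = 50.20 Ω.
Voltage divider: V = V_DC · (1.270 / 50.20) = 16.2 × 0.02530 = 0.4098 V.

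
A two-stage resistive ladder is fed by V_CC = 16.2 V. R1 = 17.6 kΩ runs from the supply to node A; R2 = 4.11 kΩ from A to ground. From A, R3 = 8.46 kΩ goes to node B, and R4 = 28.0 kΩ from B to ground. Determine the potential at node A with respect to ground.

V_A ≈ 2.81 V

The second stage (R3 + R4 = 36.46 kΩ) loads node A in parallel with R2.
Effective lower resistance at A: R2 ‖ 36.46 = 3.694 kΩ.
V_A = 16.2 × 3.694/(17.6 + 3.694) = 2.810 V.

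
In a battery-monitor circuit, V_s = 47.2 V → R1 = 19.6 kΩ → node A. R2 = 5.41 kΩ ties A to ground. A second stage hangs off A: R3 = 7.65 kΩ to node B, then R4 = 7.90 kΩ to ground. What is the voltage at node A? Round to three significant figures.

Node A sees R2 in parallel with the series input of stage 2, R3 + R4 = 15.55 kΩ.
R2 ‖ (R3+R4) = 4.014 kΩ.
First divider: V_A = V_s · 4.014/(19.6 + 4.014) = 8.023 V.

V_A ≈ 8.02 V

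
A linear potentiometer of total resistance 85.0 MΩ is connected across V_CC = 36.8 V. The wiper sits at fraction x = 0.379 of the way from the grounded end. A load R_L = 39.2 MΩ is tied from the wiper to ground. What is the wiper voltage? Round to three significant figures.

V_out ≈ 9.23 V

Lower segment x·R_p = 32.22 MΩ; upper segment (1−x)·R_p = 52.78 MΩ.
Lower segment in parallel with the load: 32.22 ‖ 39.2 = 17.68 MΩ.
Loaded-divider output: V_out = 36.8 × 0.2509 = 9.234 V.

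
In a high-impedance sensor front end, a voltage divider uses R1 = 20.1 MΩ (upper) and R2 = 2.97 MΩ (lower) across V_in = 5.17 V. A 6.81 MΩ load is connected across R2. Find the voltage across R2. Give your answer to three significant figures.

V_out ≈ 0.482 V

First combine the lower leg with the load: R2 ‖ R_L = 2.068 MΩ.
Now apply the divider: V_out = 5.17 × 0.09329 = 0.4823 V.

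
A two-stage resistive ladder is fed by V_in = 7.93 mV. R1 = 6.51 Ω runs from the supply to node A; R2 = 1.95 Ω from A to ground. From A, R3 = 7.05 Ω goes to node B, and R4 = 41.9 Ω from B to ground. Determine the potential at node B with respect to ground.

V_B ≈ 1.52 mV

Node A sees R2 in parallel with the series input of stage 2, R3 + R4 = 48.95 Ω.
R2 ‖ (R3+R4) = 1.875 Ω.
V_A = 7.93 × 1.875/(6.51 + 1.875) = 1.773 mV.
Stage 2 is unloaded, so V_B = V_A · R4/(R3+R4) = 1.773 × 41.9/48.95 = 1.518 mV.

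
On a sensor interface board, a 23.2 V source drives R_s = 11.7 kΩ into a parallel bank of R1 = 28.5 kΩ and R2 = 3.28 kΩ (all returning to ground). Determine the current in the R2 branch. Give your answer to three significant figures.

Combine the parallel branches: R_p = (1/28.5 + 1/3.28)⁻¹ = 2.941 kΩ.
V_A by voltage divider: V_A = 23.2 × 2.941/(11.7 + 2.941) = 4.661 V.
I(R2) = V_A / R2 = 4.661/3.28 = 1.421 mA.
(Check via current divider: I_total = 1.585 mA; share G_k/ΣG = 0.8968 → same result.)

I ≈ 1.42 mA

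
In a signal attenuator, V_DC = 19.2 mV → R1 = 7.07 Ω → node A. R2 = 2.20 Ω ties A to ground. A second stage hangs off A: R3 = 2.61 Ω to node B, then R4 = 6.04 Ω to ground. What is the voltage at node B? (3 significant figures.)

Node A sees R2 in parallel with the series input of stage 2, R3 + R4 = 8.650 Ω.
Effective lower resistance at A: R2 ‖ 8.650 = 1.754 Ω.
First divider: V_A = V_DC · 1.754/(7.07 + 1.754) = 3.816 mV.
Stage 2 is unloaded, so V_B = V_A · R4/(R3+R4) = 3.816 × 6.04/8.650 = 2.665 mV.

V_B ≈ 2.66 mV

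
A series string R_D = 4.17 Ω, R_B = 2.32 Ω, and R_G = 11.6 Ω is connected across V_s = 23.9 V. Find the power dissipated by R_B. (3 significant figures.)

P ≈ 4.05 W

ΣR = 18.09 Ω → I = 23.9/18.09 = 1.321 A.
P = I²R = 1.745 × 2.32 = 4.050 W.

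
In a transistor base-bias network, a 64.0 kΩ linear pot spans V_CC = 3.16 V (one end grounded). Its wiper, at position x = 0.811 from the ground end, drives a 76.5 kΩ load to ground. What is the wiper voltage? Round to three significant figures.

The pot divides into 12.10 kΩ above the wiper and 51.90 kΩ below.
(x·R_p) ‖ R_L = 30.92 kΩ.
Then V_out = V_CC · 30.92/(12.10 + 30.92) = 2.271 V.

V_out ≈ 2.27 V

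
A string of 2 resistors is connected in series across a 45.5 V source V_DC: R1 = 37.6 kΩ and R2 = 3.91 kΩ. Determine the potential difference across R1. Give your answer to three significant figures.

V ≈ 41.2 V

Total series resistance ΣR = 37.6 + 3.91 = 41.51 kΩ.
Voltage divider: V = V_DC · (37.60 / 41.51) = 45.5 × 0.9058 = 41.21 V.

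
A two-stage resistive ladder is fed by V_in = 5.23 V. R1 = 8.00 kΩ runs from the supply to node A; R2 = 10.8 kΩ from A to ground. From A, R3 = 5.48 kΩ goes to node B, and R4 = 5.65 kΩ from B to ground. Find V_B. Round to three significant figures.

V_B ≈ 1.08 V

The second stage (R3 + R4 = 11.13 kΩ) loads node A in parallel with R2.
R2 ‖ (R3+R4) = 5.481 kΩ.
V_A = 5.23 × 5.481/(8.00 + 5.481) = 2.126 V.
V_B = V_A × 0.5076 = 1.079 V.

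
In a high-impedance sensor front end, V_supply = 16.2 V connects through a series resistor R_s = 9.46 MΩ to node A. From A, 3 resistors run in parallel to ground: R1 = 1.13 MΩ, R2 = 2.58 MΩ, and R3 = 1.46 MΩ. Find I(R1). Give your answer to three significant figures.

I ≈ 0.735 µA

Combine the parallel branches: R_p = (1/1.13 + 1/2.58 + 1/1.46)⁻¹ = 0.5109 MΩ.
V_A = 16.2 × 0.5109/9.971 = 0.8300 V.
I(R1) = V_A / R1 = 0.8300/1.13 = 0.7345 µA.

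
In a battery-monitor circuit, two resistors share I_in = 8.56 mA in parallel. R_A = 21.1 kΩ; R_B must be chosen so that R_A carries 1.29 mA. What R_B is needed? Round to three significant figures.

In a two-way split, I_A/I_in = R_B/(R_A + R_B).
With f = 0.1507, R_B = R_A · f/(1−f) = 21.1 × 0.1774 = 3.744 kΩ.

R_B ≈ 3.74 kΩ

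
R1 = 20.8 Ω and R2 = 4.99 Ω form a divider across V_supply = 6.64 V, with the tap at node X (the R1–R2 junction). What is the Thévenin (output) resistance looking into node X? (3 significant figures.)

With V_supply suppressed (replaced by a short), R_th = R1 ‖ R2 = (20.80 × 4.99)/(20.80 + 4.99) = 4.025 Ω.

R_th ≈ 4.02 Ω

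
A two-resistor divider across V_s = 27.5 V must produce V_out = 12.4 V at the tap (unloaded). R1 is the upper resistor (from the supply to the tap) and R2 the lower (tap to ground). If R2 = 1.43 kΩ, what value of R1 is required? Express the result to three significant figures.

Required fraction k = V_out/V_s = 0.4509.
Rearranging, R1 = R2·(1−k)/k = 1.43 × 1.218 = 1.741 kΩ.

R1 ≈ 1.74 kΩ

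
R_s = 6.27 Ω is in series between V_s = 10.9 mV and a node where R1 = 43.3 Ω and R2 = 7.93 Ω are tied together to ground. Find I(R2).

Equivalent of the parallel group: R_p = 6.702 Ω.
V_A by voltage divider: V_A = 10.9 × 6.702/(6.27 + 6.702) = 5.632 mV.
Branch current I = V_A/R2 = 5.632/7.93 = 0.7102 mA.

I ≈ 0.710 mA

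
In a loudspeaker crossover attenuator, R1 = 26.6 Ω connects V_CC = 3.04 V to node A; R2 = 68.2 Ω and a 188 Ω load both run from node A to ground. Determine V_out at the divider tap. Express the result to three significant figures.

V_out ≈ 1.98 V

R2 ‖ R_L = (68.2 × 188)/(68.2 + 188) = 50.05 Ω.
Then V_out = V_CC · R2'/(R1 + R2') = 3.04 × 50.05/76.65 = 1.985 V.
(Unloaded it would be 2.19 V; the load pulls it down.)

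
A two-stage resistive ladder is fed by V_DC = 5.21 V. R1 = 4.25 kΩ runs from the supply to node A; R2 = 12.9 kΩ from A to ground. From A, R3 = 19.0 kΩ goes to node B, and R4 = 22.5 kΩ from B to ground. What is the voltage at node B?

V_B ≈ 1.97 V

The second stage (R3 + R4 = 41.50 kΩ) loads node A in parallel with R2.
R2 ‖ (R3+R4) = 9.841 kΩ.
First divider: V_A = V_DC · 9.841/(4.25 + 9.841) = 3.639 V.
V_B = V_A × 0.5422 = 1.973 V.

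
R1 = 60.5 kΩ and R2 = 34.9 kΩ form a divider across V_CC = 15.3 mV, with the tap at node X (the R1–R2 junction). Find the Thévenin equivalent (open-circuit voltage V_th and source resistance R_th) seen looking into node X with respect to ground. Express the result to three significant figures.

V_th ≈ 5.60 mV, R_th ≈ 22.1 kΩ

V_th is the unloaded tap voltage: V_CC · R2/(R1+R2) = 15.3 × 0.3658 = 5.597 mV.
With V_CC suppressed (replaced by a short), R_th = R1 ‖ R2 = (60.50 × 34.9)/(60.50 + 34.9) = 22.13 kΩ.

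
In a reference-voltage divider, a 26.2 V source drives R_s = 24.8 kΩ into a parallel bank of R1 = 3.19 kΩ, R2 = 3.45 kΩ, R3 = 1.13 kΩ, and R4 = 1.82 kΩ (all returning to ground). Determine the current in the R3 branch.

Equivalent of the parallel group: R_p = 0.4907 kΩ.
V_A by voltage divider: V_A = 26.2 × 0.4907/(24.8 + 0.4907) = 0.5084 V.
Branch current I = V_A/R3 = 0.5084/1.13 = 0.4499 mA.

I ≈ 0.450 mA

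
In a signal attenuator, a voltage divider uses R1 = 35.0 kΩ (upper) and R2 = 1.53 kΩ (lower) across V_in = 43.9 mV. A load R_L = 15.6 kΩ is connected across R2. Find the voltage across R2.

The load sits in parallel with R2, giving an effective lower resistance R2' = R2·R_L/(R2+R_L) = 1.393 kΩ.
Then V_out = V_in · R2'/(R1 + R2') = 43.9 × 1.393/36.39 = 1.681 mV.

V_out ≈ 1.68 mV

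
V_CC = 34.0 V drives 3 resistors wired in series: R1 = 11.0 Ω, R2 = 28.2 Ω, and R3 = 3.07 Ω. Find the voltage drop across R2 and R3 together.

V ≈ 25.2 V

ΣR = 11.0 + 28.2 + 3.07 = 42.27 Ω.
R_{R2..R3} = 28.2 + 3.07 = 31.27 Ω.
Voltage divider: V = V_CC · (31.27 / 42.27) = 34.0 × 0.7398 = 25.15 V.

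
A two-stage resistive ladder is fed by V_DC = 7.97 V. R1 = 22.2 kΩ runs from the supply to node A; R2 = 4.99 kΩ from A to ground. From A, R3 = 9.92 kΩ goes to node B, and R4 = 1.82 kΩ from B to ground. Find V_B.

Node A sees R2 in parallel with the series input of stage 2, R3 + R4 = 11.74 kΩ.
R2 ‖ (R3+R4) = 3.502 kΩ.
So V_A = 7.97 × 0.1362 = 1.086 V.
Stage 2 is unloaded, so V_B = V_A · R4/(R3+R4) = 1.086 × 1.82/11.74 = 0.1683 V.

V_B ≈ 0.168 V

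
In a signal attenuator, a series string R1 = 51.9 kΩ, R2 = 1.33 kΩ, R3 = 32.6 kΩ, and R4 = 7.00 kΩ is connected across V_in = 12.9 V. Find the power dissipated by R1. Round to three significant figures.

The common current is I = 12.9/92.83 = 0.1390 mA.
P = I²R = 0.01931 × 51.9 = 1.002 mW.

P ≈ 1.00 mW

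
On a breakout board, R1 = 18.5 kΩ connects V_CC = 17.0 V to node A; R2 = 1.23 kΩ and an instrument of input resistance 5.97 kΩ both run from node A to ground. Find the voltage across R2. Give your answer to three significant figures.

V_out ≈ 0.888 V

R2 ‖ R_L = (1.23 × 5.97)/(1.23 + 5.97) = 1.020 kΩ.
Then V_out = V_CC · R2'/(R1 + R2') = 17.0 × 1.020/19.52 = 0.8882 V.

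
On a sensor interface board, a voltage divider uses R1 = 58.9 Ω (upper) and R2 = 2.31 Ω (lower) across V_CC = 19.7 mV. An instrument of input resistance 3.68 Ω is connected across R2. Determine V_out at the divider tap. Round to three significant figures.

V_out ≈ 0.463 mV

First combine the lower leg with the load: R2 ‖ R_L = 1.419 Ω.
Voltage divider with the loaded lower leg: V_out = 19.7 × 1.419/(58.9 + 1.419) = 19.7 × 0.02353 = 0.4635 mV.
(Unloaded it would be 0.743 mV; the load pulls it down.)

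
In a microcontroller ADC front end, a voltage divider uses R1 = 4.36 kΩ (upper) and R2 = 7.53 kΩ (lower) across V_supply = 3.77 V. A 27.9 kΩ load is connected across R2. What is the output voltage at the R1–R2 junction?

The load sits in parallel with R2, giving an effective lower resistance R2' = R2·R_L/(R2+R_L) = 5.930 kΩ.
Then V_out = V_supply · R2'/(R1 + R2') = 3.77 × 5.930/10.29 = 2.173 V.

V_out ≈ 2.17 V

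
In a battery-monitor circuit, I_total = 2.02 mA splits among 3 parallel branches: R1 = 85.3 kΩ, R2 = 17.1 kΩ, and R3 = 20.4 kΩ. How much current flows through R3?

I ≈ 0.831 mA

Total conductance ΣG = 1/85.3 + 1/17.1 + 1/20.4 = 0.1192 (units of 1/kΩ).
Current divider: I(R3) = I_total · G_k/ΣG = 2.02 × (0.04902/0.1192) = 2.02 × 0.4112 = 0.8305 mA.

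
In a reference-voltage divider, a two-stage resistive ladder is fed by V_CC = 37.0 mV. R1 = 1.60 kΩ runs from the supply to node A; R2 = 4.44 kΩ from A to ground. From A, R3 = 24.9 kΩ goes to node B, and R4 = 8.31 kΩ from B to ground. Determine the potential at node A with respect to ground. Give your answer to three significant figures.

Node A sees R2 in parallel with the series input of stage 2, R3 + R4 = 33.21 kΩ.
R2 ‖ (R3+R4) = 3.916 kΩ.
V_A = 37.0 × 3.916/(1.60 + 3.916) = 26.27 mV.

V_A ≈ 26.3 mV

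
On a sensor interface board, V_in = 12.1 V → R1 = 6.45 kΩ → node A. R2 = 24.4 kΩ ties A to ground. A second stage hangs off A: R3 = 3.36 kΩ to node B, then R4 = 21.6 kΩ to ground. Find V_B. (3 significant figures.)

Looking into the second stage from A: R3 + R4 = 24.96 kΩ appears in parallel with R2.
R2 ‖ (R3+R4) = 12.34 kΩ.
So V_A = 12.1 × 0.6567 = 7.946 V.
Then the unloaded second divider: V_B = V_A × R4/(R3+R4) = 7.946 × 0.8654 = 6.876 V.

V_B ≈ 6.88 V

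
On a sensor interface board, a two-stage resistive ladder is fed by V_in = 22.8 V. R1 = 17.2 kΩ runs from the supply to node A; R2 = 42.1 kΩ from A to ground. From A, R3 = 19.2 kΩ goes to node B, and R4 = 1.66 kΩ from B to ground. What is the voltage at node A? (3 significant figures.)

V_A ≈ 10.2 V

Node A sees R2 in parallel with the series input of stage 2, R3 + R4 = 20.86 kΩ.
Effective lower resistance at A: R2 ‖ 20.86 = 13.95 kΩ.
V_A = 22.8 × 13.95/(17.2 + 13.95) = 10.21 V.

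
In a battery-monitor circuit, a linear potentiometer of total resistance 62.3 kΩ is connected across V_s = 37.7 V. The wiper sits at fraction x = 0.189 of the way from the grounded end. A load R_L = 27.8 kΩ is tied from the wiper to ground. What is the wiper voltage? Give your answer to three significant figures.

Split the track: R_lower = x·R_p = 11.77 kΩ, R_upper = (1−x)·R_p = 50.53 kΩ.
(x·R_p) ‖ R_L = 8.271 kΩ.
Then V_out = V_s · 8.271/(50.53 + 8.271) = 5.304 V.
(Unloaded: V_out = x·V_s = 7.13 V.)

V_out ≈ 5.30 V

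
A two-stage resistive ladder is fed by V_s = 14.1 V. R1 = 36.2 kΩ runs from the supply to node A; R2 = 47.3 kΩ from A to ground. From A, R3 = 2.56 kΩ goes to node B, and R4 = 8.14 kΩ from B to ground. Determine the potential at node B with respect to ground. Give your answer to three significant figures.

The second stage (R3 + R4 = 10.70 kΩ) loads node A in parallel with R2.
Effective lower resistance at A: R2 ‖ 10.70 = 8.726 kΩ.
First divider: V_A = V_s · 8.726/(36.2 + 8.726) = 2.739 V.
V_B = V_A × 0.7607 = 2.083 V.

V_B ≈ 2.08 V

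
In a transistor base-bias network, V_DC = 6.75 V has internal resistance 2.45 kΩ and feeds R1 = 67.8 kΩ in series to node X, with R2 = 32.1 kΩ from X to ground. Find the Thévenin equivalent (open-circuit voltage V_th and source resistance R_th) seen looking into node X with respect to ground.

V_th ≈ 2.12 V, R_th ≈ 22.0 kΩ

R1' = 2.45 + 67.8 = 70.25 kΩ (source resistance + R1).
Open-circuit (no load on X): V_th = V_DC · R2/(R1' + R2) = 6.75 × 32.1/(70.25 + 32.1) = 2.117 V.
Zeroing V_DC shorts the top of R1' to ground, so R_th = R1' ‖ R2 = 22.03 kΩ.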